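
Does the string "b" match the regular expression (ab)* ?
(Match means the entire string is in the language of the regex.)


|string| = 1; first = 'b'; last = 'b'

No, "b" does not match (ab)*


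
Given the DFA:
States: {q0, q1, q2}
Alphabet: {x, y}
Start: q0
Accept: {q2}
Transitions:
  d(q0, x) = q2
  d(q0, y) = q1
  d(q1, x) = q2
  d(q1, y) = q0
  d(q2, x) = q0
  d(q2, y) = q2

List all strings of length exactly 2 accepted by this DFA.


All strings of length 2: 4 total
Accepted: 2

"xy", "yx"


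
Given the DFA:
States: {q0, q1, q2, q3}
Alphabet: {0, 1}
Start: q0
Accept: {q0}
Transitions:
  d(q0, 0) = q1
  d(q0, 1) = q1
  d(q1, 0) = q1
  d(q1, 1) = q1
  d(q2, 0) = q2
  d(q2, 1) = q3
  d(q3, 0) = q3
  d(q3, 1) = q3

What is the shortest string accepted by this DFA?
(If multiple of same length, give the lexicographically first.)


BFS by string length (lex-first path to each state shown):
  len 0: q0<-""
Found accept state at length 0.

"" (empty string)


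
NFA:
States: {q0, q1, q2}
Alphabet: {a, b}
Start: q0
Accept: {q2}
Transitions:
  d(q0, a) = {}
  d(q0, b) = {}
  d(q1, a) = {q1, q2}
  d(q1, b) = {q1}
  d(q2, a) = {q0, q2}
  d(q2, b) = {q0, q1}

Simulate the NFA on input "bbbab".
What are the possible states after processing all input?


Start: {q0}
  --b--> {}
  --b--> {}
  --b--> {}
  --a--> {}
  --b--> {}

{} (empty set, no valid transitions)


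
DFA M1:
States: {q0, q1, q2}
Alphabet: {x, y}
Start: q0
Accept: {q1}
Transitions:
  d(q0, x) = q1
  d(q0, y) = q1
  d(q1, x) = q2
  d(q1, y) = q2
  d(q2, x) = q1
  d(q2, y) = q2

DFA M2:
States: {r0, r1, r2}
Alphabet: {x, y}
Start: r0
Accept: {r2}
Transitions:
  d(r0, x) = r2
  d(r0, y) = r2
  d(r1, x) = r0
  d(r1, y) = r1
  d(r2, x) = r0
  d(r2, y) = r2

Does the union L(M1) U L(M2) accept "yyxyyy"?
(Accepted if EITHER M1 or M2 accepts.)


M1: final=q2 accepted=False
M2: final=r2 accepted=True

Yes, union accepts


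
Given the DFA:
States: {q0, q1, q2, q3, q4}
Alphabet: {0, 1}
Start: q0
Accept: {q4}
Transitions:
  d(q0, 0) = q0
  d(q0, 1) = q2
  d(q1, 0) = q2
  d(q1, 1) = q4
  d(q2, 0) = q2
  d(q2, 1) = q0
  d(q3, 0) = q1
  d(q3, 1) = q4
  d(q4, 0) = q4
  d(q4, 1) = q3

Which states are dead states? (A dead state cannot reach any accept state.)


Forward reachability from each state:
  q0 -> reaches {q0, q2}, no accept state (dead)
  q1 -> reaches accept state q4 (live)
  q2 -> reaches {q0, q2}, no accept state (dead)
  q3 -> reaches accept state q4 (live)
  q4 -> reaches accept state q4 (live)

{q0, q2}


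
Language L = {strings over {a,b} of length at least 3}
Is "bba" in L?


length = 3

Yes, "bba" is in L


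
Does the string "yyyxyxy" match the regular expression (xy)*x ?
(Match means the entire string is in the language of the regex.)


|string| = 7; first = 'y'; last = 'y'

No, "yyyxyxy" does not match (xy)*x


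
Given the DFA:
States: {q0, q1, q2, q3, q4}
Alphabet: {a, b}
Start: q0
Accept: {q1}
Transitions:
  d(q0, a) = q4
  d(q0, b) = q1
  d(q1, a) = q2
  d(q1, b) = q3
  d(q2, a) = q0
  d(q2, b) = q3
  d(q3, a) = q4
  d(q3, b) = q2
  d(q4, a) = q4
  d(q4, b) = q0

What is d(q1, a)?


Looking up transition d(q1, a)

q2


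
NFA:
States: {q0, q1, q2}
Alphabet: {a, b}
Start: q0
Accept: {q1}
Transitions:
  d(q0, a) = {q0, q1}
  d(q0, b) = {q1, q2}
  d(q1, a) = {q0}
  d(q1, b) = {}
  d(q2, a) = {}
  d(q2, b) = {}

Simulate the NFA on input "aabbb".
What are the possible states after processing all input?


Start: {q0}
  --a--> {q0, q1}
  --a--> {q0, q1}
  --b--> {q1, q2}
  --b--> {}
  --b--> {}

{} (empty set, no valid transitions)


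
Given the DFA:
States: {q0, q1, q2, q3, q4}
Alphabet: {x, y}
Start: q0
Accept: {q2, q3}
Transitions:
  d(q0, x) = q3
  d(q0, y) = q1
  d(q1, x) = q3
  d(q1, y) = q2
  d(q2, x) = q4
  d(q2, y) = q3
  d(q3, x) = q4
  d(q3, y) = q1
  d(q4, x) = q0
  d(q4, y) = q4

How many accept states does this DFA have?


Accept states listed: {q2, q3}
Counting: q2(1) q3(2)

2


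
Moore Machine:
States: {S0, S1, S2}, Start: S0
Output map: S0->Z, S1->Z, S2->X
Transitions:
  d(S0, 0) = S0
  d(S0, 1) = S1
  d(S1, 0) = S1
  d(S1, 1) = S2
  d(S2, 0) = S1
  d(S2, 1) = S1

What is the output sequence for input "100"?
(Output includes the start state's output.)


Start: S0 (output Z)
  --1--> S1 (output Z)
  --0--> S1 (output Z)
  --0--> S1 (output Z)

"ZZZZ"


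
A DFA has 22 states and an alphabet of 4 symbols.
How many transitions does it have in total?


Each state has exactly one transition per symbol.
22 * 4 = 88

88


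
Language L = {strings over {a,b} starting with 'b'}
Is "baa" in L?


first symbol = 'b'

Yes, "baa" is in L


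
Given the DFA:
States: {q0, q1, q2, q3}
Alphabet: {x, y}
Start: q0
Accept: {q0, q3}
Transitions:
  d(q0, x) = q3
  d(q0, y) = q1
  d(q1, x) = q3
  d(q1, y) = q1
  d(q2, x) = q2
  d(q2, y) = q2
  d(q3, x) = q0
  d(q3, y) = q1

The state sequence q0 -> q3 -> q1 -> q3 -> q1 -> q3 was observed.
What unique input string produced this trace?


Trace back each transition to find the symbol:
  q0 --[x]--> q3
  q3 --[y]--> q1
  q1 --[x]--> q3
  q3 --[y]--> q1
  q1 --[x]--> q3

"xyxyx"


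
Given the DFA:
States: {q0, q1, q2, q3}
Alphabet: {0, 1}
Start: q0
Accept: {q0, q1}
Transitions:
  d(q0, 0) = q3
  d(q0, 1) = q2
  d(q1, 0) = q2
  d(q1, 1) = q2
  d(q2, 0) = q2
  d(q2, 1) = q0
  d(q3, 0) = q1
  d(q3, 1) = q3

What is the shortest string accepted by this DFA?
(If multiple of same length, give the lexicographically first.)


BFS by string length (lex-first path to each state shown):
  len 0: q0<-""
Found accept state at length 0.

"" (empty string)


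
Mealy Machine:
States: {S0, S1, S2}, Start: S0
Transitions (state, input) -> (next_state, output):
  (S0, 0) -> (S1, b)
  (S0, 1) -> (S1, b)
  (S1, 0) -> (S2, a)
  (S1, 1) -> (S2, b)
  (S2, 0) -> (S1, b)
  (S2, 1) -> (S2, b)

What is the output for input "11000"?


Step-by-step:
  (S0, 1) -> (S1, b)
  (S1, 1) -> (S2, b)
  (S2, 0) -> (S1, b)
  (S1, 0) -> (S2, a)
  (S2, 0) -> (S1, b)

"bbbab"


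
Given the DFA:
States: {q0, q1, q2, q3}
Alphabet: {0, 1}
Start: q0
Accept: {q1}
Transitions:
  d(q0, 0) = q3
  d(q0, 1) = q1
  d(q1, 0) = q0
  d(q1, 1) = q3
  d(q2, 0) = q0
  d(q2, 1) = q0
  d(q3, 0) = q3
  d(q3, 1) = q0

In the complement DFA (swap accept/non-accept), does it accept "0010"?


Trace: q0 -> q3 -> q3 -> q0 -> q3
Final: q3
Original accept: {q1}
Complement: q3 is not in original accept

Yes, complement accepts (original rejects)


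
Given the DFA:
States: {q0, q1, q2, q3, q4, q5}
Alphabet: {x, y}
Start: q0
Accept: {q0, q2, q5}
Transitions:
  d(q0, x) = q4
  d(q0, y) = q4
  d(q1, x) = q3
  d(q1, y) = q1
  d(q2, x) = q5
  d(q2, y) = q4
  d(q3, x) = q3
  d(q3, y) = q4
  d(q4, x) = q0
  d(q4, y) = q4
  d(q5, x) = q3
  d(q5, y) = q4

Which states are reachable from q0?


BFS from q0:
  layer 0: {q0}
  layer 1: {q4}

{q0, q4}


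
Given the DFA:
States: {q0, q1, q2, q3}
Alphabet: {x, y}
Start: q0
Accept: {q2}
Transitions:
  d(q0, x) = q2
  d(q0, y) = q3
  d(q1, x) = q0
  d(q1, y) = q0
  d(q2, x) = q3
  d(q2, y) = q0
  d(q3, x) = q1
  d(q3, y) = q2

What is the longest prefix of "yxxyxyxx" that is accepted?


Run the DFA, marking each prefix where the state is accepting:
  "" -> q0 [reject]
  "y" -> q3 [reject]
  "yx" -> q1 [reject]
  "yxx" -> q0 [reject]
  "yxxy" -> q3 [reject]
  "yxxyx" -> q1 [reject]
  "yxxyxy" -> q0 [reject]
  "yxxyxyx" -> q2 [accept]
  "yxxyxyxx" -> q3 [reject]

"yxxyxyx"


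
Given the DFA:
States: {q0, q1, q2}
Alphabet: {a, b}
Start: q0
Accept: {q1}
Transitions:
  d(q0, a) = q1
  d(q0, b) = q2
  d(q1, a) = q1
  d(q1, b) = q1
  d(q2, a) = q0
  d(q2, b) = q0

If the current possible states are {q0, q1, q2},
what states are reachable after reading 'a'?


Apply transition on 'a' from each current state:
  d(q0, a) = q1
  d(q1, a) = q1
  d(q2, a) = q0

{q0, q1}


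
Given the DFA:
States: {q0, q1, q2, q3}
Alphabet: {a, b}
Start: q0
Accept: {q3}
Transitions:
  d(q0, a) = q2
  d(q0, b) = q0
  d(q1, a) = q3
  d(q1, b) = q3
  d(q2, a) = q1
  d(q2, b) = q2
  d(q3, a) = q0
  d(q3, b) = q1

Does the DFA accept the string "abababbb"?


Trace: q0 -> q2 -> q2 -> q1 -> q3 -> q0 -> q0 -> q0 -> q0
Final state: q0
Accept states: {q3}

No, rejected (final state q0 is not an accept state)


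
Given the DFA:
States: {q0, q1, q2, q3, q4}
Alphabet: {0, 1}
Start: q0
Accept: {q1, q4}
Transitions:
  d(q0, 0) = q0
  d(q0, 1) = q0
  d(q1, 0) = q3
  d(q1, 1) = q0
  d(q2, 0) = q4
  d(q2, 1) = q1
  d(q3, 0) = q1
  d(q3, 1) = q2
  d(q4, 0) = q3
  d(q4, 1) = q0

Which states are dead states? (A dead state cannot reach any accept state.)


Forward reachability from each state:
  q0 -> reaches {q0}, no accept state (dead)
  q1 -> reaches accept state q1 (live)
  q2 -> reaches accept state q1 (live)
  q3 -> reaches accept state q1 (live)
  q4 -> reaches accept state q1 (live)

{q0}


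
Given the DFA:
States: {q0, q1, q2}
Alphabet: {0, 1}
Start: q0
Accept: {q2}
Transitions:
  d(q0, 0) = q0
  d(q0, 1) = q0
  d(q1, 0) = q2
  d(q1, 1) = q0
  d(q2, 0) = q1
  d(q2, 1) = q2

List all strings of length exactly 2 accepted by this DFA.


All strings of length 2: 4 total
Accepted: 0

None


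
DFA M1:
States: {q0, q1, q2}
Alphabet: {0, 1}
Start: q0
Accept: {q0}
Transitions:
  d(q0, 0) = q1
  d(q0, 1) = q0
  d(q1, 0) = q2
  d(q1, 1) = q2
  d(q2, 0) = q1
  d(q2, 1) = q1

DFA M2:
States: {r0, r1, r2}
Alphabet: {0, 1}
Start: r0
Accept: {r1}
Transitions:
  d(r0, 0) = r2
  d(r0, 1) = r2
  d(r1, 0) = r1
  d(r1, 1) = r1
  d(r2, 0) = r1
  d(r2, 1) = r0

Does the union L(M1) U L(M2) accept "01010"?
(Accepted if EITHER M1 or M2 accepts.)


M1: final=q1 accepted=False
M2: final=r2 accepted=False

No, union rejects (neither accepts)


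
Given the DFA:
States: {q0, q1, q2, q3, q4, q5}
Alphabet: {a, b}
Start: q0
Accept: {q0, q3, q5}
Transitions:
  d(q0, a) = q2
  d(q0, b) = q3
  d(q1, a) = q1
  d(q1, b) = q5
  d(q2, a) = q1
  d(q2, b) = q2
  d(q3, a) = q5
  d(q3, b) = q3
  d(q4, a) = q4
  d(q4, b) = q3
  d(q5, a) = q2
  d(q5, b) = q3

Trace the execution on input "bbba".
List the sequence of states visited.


Input: bbba
d(q0, b) = q3
d(q3, b) = q3
d(q3, b) = q3
d(q3, a) = q5


q0 -> q3 -> q3 -> q3 -> q5


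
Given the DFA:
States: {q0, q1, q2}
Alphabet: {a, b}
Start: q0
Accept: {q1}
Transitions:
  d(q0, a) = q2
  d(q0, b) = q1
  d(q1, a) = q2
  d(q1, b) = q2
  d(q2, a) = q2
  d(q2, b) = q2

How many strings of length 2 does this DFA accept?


Enumerating all length-2 strings:
  "aa" -> q2 [reject]
  "ab" -> q2 [reject]
  "ba" -> q2 [reject]
  "bb" -> q2 [reject]

0 out of 4


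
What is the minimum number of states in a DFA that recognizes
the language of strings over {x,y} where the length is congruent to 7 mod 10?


States track (length) mod 10.
Need 10 states: one per remainder 0..9; accept = remainder 7.

10


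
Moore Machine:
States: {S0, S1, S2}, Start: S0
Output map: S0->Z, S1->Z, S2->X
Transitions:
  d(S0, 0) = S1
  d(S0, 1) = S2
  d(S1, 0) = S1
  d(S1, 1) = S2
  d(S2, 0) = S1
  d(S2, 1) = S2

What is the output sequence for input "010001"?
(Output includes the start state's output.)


Start: S0 (output Z)
  --0--> S1 (output Z)
  --1--> S2 (output X)
  --0--> S1 (output Z)
  --0--> S1 (output Z)
  --0--> S1 (output Z)
  --1--> S2 (output X)

"ZZXZZZX"


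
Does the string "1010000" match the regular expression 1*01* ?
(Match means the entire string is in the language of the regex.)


|string| = 7; first = '1'; last = '0'

No, "1010000" does not match 1*01*


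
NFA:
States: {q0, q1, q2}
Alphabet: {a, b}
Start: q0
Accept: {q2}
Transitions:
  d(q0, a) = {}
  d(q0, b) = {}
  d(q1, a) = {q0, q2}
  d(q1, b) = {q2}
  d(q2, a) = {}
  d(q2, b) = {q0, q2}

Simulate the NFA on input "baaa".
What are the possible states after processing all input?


Start: {q0}
  --b--> {}
  --a--> {}
  --a--> {}
  --a--> {}

{} (empty set, no valid transitions)


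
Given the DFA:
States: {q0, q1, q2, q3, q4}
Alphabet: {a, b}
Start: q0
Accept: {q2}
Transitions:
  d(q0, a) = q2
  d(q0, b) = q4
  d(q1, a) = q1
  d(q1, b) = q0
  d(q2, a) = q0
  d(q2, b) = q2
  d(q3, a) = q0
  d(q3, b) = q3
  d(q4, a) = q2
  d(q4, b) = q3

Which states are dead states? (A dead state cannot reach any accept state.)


Forward reachability from each state:
  q0 -> reaches accept state q2 (live)
  q1 -> reaches accept state q2 (live)
  q2 -> reaches accept state q2 (live)
  q3 -> reaches accept state q2 (live)
  q4 -> reaches accept state q2 (live)

None (all states can reach an accept state)


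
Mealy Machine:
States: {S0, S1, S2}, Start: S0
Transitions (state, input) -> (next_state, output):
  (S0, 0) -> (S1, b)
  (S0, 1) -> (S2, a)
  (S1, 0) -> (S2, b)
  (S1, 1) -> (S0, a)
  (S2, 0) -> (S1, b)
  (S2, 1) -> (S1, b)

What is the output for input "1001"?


Step-by-step:
  (S0, 1) -> (S2, a)
  (S2, 0) -> (S1, b)
  (S1, 0) -> (S2, b)
  (S2, 1) -> (S1, b)

"abbb"


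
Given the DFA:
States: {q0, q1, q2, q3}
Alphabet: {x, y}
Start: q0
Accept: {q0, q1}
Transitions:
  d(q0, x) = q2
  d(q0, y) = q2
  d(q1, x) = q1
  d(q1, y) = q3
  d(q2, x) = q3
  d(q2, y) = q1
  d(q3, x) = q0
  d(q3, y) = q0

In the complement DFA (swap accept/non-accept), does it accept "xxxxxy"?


Trace: q0 -> q2 -> q3 -> q0 -> q2 -> q3 -> q0
Final: q0
Original accept: {q0, q1}
Complement: q0 is in original accept

No, complement rejects (original accepts)


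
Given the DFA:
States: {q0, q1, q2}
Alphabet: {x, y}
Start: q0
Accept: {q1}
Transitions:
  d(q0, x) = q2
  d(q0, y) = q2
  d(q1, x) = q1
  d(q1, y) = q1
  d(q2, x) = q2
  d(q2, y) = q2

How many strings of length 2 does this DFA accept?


Enumerating all length-2 strings:
  "xx" -> q2 [reject]
  "xy" -> q2 [reject]
  "yx" -> q2 [reject]
  "yy" -> q2 [reject]

0 out of 4


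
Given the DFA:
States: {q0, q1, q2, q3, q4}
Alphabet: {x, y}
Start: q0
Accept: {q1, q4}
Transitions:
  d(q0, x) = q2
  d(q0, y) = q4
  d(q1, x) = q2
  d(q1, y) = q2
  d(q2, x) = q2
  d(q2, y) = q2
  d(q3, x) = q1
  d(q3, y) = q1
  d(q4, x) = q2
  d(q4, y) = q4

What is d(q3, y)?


Looking up transition d(q3, y)

q1


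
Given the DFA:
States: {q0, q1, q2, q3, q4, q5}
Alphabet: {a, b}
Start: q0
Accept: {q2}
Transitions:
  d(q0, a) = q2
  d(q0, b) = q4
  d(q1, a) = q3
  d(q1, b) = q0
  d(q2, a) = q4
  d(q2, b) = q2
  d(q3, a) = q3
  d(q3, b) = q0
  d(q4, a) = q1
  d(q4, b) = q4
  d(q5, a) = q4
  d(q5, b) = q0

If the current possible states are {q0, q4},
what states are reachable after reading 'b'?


Apply transition on 'b' from each current state:
  d(q0, b) = q4
  d(q4, b) = q4

{q4}


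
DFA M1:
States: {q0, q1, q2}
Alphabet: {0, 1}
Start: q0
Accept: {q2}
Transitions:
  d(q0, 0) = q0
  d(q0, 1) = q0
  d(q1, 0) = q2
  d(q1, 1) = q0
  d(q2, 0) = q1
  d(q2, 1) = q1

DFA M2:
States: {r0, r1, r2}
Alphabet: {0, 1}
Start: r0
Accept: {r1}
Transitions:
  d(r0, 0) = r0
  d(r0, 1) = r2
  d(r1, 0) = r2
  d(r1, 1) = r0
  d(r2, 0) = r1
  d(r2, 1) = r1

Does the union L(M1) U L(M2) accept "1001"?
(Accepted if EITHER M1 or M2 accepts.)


M1: final=q0 accepted=False
M2: final=r1 accepted=True

Yes, union accepts


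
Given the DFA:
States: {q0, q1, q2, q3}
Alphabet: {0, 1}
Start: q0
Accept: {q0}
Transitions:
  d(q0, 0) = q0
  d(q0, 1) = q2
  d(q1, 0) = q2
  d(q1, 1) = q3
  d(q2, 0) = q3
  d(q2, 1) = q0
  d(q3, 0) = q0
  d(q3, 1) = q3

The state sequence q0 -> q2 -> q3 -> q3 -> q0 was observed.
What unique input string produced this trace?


Trace back each transition to find the symbol:
  q0 --[1]--> q2
  q2 --[0]--> q3
  q3 --[1]--> q3
  q3 --[0]--> q0

"1010"


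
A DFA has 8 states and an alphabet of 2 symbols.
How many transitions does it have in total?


Each state has exactly one transition per symbol.
8 * 2 = 16

16


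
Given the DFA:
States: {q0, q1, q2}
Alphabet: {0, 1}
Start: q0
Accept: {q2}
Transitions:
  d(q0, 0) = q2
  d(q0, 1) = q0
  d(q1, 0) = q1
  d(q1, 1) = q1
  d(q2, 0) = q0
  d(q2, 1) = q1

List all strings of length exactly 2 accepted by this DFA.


All strings of length 2: 4 total
Accepted: 1

"10"


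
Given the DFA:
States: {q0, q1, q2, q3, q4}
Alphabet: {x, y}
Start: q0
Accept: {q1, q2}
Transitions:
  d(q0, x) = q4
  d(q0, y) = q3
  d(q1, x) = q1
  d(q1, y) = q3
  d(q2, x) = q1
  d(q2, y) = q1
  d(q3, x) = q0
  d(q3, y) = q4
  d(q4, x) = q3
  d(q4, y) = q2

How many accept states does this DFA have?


Accept states listed: {q1, q2}
Counting: q1(1) q2(2)

2


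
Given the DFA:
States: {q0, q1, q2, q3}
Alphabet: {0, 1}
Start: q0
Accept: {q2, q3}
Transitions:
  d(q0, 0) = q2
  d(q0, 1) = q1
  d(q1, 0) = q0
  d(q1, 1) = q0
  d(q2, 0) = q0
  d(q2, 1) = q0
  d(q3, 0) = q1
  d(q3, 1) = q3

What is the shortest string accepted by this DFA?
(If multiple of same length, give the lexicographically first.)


BFS by string length (lex-first path to each state shown):
  len 0: q0<-""
  len 1: q1<-"1", q2<-"0"
Found accept state at length 1.

"0"


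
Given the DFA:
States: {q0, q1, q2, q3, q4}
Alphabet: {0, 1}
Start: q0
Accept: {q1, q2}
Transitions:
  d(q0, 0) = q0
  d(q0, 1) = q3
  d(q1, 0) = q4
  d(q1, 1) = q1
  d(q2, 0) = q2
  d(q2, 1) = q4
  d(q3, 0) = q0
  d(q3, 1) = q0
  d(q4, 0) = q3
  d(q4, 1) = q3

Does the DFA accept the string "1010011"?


Trace: q0 -> q3 -> q0 -> q3 -> q0 -> q0 -> q3 -> q0
Final state: q0
Accept states: {q1, q2}

No, rejected (final state q0 is not an accept state)


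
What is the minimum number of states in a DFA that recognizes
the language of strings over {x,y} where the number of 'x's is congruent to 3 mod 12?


States track (count of 'x') mod 12.
Need 12 states: one per remainder 0..11; accept = remainder 3.

12


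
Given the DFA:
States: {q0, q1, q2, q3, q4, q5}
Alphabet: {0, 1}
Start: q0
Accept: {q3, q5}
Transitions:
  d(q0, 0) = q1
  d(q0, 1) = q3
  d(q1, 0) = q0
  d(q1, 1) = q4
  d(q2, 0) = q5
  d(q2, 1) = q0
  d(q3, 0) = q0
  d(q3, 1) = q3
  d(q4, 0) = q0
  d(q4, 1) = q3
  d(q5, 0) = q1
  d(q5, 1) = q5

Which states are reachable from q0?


BFS from q0:
  layer 0: {q0}
  layer 1: {q1, q3}
  layer 2: {q4}

{q0, q1, q3, q4}


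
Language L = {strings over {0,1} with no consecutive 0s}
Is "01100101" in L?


'00' occurs at index 3

No, "01100101" is not in L


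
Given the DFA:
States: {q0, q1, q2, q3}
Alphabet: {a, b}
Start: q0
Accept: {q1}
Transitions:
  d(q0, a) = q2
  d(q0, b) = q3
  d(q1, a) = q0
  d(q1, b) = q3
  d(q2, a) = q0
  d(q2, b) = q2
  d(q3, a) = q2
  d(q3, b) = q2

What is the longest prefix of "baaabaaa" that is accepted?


Run the DFA, marking each prefix where the state is accepting:
  "" -> q0 [reject]
  "b" -> q3 [reject]
  "ba" -> q2 [reject]
  "baa" -> q0 [reject]
  "baaa" -> q2 [reject]
  "baaab" -> q2 [reject]
  "baaaba" -> q0 [reject]
  "baaabaa" -> q2 [reject]
  "baaabaaa" -> q0 [reject]

No prefix is accepted


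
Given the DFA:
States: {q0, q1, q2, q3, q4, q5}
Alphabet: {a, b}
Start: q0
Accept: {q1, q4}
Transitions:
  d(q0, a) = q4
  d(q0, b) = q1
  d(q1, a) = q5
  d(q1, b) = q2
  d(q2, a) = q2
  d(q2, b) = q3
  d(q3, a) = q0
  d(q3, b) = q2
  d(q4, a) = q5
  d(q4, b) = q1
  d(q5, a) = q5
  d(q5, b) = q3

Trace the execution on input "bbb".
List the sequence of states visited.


Input: bbb
d(q0, b) = q1
d(q1, b) = q2
d(q2, b) = q3


q0 -> q1 -> q2 -> q3


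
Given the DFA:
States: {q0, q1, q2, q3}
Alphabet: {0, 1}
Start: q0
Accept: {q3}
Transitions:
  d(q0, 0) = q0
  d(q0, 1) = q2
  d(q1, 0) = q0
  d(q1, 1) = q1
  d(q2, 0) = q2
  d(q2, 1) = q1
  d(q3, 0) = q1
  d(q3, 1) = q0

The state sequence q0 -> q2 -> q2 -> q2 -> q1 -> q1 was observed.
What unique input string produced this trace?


Trace back each transition to find the symbol:
  q0 --[1]--> q2
  q2 --[0]--> q2
  q2 --[0]--> q2
  q2 --[1]--> q1
  q1 --[1]--> q1

"10011"


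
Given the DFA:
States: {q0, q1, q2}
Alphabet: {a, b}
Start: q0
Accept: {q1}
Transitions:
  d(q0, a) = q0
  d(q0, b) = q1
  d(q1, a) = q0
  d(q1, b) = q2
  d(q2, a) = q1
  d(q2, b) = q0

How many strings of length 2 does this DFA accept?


Enumerating all length-2 strings:
  "aa" -> q0 [reject]
  "ab" -> q1 [accept]
  "ba" -> q0 [reject]
  "bb" -> q2 [reject]

1 out of 4


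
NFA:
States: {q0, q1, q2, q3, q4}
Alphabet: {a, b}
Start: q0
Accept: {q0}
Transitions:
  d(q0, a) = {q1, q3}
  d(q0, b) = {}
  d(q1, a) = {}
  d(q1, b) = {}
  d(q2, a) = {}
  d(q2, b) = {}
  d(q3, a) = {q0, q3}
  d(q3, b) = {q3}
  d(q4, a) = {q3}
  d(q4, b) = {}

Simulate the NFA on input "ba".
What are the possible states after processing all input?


Start: {q0}
  --b--> {}
  --a--> {}

{} (empty set, no valid transitions)


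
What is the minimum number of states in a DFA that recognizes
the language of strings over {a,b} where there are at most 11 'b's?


States: count = 0, 1, ..., 11 (all accepting; 12 states), plus a dead state for count > 11.
Total: 12 + 1 = 13.

13


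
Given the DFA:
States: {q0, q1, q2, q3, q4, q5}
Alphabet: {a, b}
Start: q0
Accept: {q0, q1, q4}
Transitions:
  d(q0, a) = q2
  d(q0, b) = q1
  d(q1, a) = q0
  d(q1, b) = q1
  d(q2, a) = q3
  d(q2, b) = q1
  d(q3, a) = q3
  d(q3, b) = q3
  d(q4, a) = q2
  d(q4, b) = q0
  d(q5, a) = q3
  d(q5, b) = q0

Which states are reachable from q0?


BFS from q0:
  layer 0: {q0}
  layer 1: {q1, q2}
  layer 2: {q3}

{q0, q1, q2, q3}


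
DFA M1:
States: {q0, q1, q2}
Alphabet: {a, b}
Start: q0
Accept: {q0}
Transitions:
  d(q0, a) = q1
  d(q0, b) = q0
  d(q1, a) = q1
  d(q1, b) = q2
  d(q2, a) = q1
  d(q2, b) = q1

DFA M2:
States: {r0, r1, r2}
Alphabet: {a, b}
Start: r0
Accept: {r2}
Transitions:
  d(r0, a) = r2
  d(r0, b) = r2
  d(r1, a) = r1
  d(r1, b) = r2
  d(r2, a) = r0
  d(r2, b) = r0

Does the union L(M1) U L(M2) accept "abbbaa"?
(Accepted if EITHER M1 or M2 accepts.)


M1: final=q1 accepted=False
M2: final=r0 accepted=False

No, union rejects (neither accepts)


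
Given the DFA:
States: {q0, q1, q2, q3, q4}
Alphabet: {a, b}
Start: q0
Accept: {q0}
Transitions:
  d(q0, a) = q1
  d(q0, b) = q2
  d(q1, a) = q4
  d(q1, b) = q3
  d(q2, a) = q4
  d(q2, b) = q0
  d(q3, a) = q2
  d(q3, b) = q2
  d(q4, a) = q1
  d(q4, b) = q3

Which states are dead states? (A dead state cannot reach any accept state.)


Forward reachability from each state:
  q0 -> reaches accept state q0 (live)
  q1 -> reaches accept state q0 (live)
  q2 -> reaches accept state q0 (live)
  q3 -> reaches accept state q0 (live)
  q4 -> reaches accept state q0 (live)

None (all states can reach an accept state)


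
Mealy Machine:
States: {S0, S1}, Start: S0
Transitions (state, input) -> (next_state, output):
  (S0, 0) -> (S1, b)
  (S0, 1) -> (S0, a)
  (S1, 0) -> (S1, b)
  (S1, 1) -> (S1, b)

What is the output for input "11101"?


Step-by-step:
  (S0, 1) -> (S0, a)
  (S0, 1) -> (S0, a)
  (S0, 1) -> (S0, a)
  (S0, 0) -> (S1, b)
  (S1, 1) -> (S1, b)

"aaabb"


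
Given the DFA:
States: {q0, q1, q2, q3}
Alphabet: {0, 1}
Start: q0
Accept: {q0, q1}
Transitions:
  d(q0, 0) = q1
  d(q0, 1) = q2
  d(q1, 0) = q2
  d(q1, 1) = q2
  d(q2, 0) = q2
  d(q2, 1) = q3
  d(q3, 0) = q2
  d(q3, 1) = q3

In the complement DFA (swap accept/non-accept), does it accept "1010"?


Trace: q0 -> q2 -> q2 -> q3 -> q2
Final: q2
Original accept: {q0, q1}
Complement: q2 is not in original accept

Yes, complement accepts (original rejects)


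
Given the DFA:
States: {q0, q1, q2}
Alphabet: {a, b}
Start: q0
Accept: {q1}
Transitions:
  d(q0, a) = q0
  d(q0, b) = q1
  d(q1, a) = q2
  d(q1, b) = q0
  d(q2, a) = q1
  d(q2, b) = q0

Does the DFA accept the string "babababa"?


Trace: q0 -> q1 -> q2 -> q0 -> q0 -> q1 -> q2 -> q0 -> q0
Final state: q0
Accept states: {q1}

No, rejected (final state q0 is not an accept state)


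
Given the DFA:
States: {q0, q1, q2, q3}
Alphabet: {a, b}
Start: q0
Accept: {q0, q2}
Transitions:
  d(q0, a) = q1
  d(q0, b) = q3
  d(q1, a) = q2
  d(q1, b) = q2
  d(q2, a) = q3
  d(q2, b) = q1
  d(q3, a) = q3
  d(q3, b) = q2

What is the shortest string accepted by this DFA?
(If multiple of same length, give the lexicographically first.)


BFS by string length (lex-first path to each state shown):
  len 0: q0<-""
Found accept state at length 0.

"" (empty string)


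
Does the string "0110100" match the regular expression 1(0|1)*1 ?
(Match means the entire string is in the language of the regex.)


|string| = 7; first = '0'; last = '0'

No, "0110100" does not match 1(0|1)*1


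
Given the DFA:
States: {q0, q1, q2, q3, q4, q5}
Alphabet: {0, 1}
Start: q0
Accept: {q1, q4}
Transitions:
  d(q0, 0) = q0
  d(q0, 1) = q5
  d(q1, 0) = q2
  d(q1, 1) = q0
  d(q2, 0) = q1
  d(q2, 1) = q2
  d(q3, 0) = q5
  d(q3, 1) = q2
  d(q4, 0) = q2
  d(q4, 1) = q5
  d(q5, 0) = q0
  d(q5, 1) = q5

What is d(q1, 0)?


Looking up transition d(q1, 0)

q2


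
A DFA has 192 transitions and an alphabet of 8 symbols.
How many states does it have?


Each state has exactly one transition per symbol.
states = transitions / |alphabet| = 192 / 8 = 24

24


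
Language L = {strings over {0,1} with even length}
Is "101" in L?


length = 3; 3 mod 2 = 1

No, "101" is not in L


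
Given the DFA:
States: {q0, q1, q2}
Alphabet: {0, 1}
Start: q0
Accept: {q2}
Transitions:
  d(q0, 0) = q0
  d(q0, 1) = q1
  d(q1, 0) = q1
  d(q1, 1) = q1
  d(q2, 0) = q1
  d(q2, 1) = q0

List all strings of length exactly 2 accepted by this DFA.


All strings of length 2: 4 total
Accepted: 0

None


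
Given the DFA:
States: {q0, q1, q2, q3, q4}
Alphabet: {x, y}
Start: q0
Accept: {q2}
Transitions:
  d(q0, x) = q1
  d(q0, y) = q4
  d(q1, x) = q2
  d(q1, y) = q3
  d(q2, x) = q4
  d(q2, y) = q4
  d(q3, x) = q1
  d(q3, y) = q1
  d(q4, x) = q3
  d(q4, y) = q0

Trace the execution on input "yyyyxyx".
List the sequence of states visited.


Input: yyyyxyx
d(q0, y) = q4
d(q4, y) = q0
d(q0, y) = q4
d(q4, y) = q0
d(q0, x) = q1
d(q1, y) = q3
d(q3, x) = q1


q0 -> q4 -> q0 -> q4 -> q0 -> q1 -> q3 -> q1


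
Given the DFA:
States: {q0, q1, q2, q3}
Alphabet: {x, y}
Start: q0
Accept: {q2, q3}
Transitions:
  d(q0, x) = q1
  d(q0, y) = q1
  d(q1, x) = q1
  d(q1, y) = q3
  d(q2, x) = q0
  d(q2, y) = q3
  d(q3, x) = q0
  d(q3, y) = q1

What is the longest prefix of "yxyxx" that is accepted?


Run the DFA, marking each prefix where the state is accepting:
  "" -> q0 [reject]
  "y" -> q1 [reject]
  "yx" -> q1 [reject]
  "yxy" -> q3 [accept]
  "yxyx" -> q0 [reject]
  "yxyxx" -> q1 [reject]

"yxy"


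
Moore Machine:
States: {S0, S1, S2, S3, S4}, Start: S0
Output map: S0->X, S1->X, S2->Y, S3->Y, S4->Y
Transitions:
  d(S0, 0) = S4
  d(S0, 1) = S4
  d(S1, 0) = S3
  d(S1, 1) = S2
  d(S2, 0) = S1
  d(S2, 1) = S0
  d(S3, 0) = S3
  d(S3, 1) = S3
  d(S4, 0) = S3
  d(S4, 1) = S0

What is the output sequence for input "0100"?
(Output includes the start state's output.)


Start: S0 (output X)
  --0--> S4 (output Y)
  --1--> S0 (output X)
  --0--> S4 (output Y)
  --0--> S3 (output Y)

"XYXYY"


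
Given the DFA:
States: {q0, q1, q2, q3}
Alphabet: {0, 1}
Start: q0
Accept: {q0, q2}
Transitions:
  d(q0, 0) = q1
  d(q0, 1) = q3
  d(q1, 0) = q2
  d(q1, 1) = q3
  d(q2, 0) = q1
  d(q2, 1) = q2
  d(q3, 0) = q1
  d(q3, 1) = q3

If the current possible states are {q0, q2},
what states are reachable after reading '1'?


Apply transition on '1' from each current state:
  d(q0, 1) = q3
  d(q2, 1) = q2

{q2, q3}


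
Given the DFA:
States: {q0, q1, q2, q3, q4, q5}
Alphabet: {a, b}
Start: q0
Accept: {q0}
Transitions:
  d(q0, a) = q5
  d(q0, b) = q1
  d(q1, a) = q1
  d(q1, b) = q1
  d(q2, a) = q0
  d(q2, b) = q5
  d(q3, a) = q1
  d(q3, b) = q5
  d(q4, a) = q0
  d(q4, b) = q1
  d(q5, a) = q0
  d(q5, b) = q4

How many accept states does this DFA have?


Accept states listed: {q0}
Counting: q0(1)

1


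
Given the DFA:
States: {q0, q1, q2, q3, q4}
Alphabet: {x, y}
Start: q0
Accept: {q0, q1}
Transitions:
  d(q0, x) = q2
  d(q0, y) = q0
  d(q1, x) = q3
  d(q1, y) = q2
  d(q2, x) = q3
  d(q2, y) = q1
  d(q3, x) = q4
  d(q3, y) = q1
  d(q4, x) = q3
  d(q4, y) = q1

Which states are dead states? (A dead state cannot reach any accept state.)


Forward reachability from each state:
  q0 -> reaches accept state q0 (live)
  q1 -> reaches accept state q1 (live)
  q2 -> reaches accept state q1 (live)
  q3 -> reaches accept state q1 (live)
  q4 -> reaches accept state q1 (live)

None (all states can reach an accept state)


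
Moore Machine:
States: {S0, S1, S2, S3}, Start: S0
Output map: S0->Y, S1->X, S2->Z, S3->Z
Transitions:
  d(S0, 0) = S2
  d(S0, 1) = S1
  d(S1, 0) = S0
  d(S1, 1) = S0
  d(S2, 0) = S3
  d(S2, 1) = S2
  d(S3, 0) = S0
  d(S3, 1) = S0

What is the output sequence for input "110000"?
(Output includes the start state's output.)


Start: S0 (output Y)
  --1--> S1 (output X)
  --1--> S0 (output Y)
  --0--> S2 (output Z)
  --0--> S3 (output Z)
  --0--> S0 (output Y)
  --0--> S2 (output Z)

"YXYZZYZ"


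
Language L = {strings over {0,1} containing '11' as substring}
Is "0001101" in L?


'11' occurs at index 3

Yes, "0001101" is in L


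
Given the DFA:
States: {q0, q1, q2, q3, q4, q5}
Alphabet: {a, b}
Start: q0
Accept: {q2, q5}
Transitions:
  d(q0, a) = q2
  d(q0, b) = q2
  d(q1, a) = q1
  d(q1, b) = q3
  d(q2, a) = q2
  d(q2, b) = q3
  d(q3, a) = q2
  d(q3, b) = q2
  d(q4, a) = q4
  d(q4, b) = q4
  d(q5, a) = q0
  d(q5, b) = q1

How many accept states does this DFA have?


Accept states listed: {q2, q5}
Counting: q2(1) q5(2)

2


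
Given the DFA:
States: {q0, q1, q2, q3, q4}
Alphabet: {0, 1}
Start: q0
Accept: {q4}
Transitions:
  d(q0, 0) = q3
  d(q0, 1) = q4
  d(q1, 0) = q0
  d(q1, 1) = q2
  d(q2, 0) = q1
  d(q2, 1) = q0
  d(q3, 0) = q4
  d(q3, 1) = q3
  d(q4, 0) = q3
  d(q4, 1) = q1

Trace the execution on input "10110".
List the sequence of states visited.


Input: 10110
d(q0, 1) = q4
d(q4, 0) = q3
d(q3, 1) = q3
d(q3, 1) = q3
d(q3, 0) = q4


q0 -> q4 -> q3 -> q3 -> q3 -> q4


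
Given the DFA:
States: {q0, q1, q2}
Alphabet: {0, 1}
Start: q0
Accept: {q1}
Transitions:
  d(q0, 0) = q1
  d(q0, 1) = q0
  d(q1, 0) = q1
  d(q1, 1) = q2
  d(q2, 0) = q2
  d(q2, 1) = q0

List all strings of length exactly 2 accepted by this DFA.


All strings of length 2: 4 total
Accepted: 2

"00", "10"


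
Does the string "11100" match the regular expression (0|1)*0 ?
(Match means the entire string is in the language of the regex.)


|string| = 5; first = '1'; last = '0'

Yes, "11100" matches (0|1)*0


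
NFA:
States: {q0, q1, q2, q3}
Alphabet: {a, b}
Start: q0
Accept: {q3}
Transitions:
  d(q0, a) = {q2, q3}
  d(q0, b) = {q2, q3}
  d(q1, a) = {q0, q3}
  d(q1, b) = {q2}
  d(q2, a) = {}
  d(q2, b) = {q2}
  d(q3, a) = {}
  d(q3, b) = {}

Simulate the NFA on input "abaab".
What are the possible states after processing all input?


Start: {q0}
  --a--> {q2, q3}
  --b--> {q2}
  --a--> {}
  --a--> {}
  --b--> {}

{} (empty set, no valid transitions)


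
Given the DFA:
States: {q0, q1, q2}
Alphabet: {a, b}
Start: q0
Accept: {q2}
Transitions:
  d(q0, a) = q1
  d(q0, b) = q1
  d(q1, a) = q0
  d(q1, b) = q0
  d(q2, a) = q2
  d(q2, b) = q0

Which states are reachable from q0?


BFS from q0:
  layer 0: {q0}
  layer 1: {q1}

{q0, q1}


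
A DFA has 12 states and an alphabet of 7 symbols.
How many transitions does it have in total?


Each state has exactly one transition per symbol.
12 * 7 = 84

84


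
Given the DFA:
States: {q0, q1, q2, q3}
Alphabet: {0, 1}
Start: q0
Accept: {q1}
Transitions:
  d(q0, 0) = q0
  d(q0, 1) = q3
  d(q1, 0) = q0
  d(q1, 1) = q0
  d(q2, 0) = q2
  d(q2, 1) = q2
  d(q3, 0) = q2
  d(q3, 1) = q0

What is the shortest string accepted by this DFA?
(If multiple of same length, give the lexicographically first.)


BFS by string length (lex-first path to each state shown):
  len 0: q0<-""
  len 1: q0<-"0", q3<-"1"
  len 2: q0<-"00", q2<-"10", q3<-"01"
  len 3: q0<-"000", q2<-"010", q3<-"001"
  len 4: q0<-"0000", q2<-"0010", q3<-"0001"
  len 5: q0<-"00000", q2<-"00010", q3<-"00001"
  len 6: q0<-"000000", q2<-"000010", q3<-"000001"
  len 7: q0<-"0000000", q2<-"0000010", q3<-"0000001"
  len 8: q0<-"00000000", q2<-"00000010", q3<-"00000001"

No string accepted (empty language)


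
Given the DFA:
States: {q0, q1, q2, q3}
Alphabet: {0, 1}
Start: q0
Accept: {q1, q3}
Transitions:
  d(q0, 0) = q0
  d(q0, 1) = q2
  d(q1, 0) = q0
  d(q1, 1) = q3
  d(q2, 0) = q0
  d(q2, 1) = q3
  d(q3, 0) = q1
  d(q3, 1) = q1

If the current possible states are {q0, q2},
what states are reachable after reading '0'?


Apply transition on '0' from each current state:
  d(q0, 0) = q0
  d(q2, 0) = q0

{q0}


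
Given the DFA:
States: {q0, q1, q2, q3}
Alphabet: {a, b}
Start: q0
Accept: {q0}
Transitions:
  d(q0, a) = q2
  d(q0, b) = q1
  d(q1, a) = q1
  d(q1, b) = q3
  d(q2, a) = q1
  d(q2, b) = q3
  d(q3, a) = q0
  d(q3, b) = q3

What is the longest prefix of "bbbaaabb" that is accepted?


Run the DFA, marking each prefix where the state is accepting:
  "" -> q0 [accept]
  "b" -> q1 [reject]
  "bb" -> q3 [reject]
  "bbb" -> q3 [reject]
  "bbba" -> q0 [accept]
  "bbbaa" -> q2 [reject]
  "bbbaaa" -> q1 [reject]
  "bbbaaab" -> q3 [reject]
  "bbbaaabb" -> q3 [reject]

"bbba"


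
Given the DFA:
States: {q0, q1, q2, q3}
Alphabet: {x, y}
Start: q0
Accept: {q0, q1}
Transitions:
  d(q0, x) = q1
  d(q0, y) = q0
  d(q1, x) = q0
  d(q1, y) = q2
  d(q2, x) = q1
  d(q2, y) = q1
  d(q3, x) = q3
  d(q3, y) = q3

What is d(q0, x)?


Looking up transition d(q0, x)

q1


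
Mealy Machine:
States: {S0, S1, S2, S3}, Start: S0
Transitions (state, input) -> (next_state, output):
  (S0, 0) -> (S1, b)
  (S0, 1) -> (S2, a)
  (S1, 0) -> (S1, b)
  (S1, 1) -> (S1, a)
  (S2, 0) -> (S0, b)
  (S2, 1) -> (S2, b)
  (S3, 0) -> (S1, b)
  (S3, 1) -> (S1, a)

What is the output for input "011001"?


Step-by-step:
  (S0, 0) -> (S1, b)
  (S1, 1) -> (S1, a)
  (S1, 1) -> (S1, a)
  (S1, 0) -> (S1, b)
  (S1, 0) -> (S1, b)
  (S1, 1) -> (S1, a)

"baabba"


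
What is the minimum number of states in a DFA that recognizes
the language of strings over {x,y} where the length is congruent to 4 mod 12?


States track (length) mod 12.
Need 12 states: one per remainder 0..11; accept = remainder 4.

12


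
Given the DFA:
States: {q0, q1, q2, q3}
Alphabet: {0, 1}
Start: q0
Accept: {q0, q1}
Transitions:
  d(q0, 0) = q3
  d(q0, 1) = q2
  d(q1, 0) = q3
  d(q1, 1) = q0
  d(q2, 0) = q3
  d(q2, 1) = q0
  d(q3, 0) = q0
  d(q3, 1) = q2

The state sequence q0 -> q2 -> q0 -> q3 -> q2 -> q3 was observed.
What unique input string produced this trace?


Trace back each transition to find the symbol:
  q0 --[1]--> q2
  q2 --[1]--> q0
  q0 --[0]--> q3
  q3 --[1]--> q2
  q2 --[0]--> q3

"11010"


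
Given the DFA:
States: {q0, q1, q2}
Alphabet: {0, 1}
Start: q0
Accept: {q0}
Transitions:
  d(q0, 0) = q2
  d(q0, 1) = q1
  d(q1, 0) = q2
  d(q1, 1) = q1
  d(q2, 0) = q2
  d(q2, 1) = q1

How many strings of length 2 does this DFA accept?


Enumerating all length-2 strings:
  "00" -> q2 [reject]
  "01" -> q1 [reject]
  "10" -> q2 [reject]
  "11" -> q1 [reject]

0 out of 4


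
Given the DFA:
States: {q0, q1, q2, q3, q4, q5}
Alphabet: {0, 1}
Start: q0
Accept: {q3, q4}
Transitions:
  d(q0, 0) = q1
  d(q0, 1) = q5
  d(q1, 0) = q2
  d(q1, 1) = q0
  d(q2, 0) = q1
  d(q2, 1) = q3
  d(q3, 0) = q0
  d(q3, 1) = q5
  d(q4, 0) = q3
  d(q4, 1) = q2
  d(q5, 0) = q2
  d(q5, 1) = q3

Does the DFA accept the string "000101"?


Trace: q0 -> q1 -> q2 -> q1 -> q0 -> q1 -> q0
Final state: q0
Accept states: {q3, q4}

No, rejected (final state q0 is not an accept state)


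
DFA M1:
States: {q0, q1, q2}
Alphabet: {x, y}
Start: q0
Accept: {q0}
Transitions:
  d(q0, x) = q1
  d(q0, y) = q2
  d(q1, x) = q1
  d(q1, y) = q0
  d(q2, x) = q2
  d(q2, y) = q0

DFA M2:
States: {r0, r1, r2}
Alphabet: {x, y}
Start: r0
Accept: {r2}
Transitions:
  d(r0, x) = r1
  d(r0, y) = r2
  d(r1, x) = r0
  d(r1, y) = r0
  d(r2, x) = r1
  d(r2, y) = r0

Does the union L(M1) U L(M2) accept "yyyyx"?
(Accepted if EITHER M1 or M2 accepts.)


M1: final=q1 accepted=False
M2: final=r1 accepted=False

No, union rejects (neither accepts)


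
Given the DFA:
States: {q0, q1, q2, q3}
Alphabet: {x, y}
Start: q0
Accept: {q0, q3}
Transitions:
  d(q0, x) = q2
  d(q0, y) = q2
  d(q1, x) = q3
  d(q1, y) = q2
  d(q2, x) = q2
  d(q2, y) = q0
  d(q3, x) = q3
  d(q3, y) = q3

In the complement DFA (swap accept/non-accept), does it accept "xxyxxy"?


Trace: q0 -> q2 -> q2 -> q0 -> q2 -> q2 -> q0
Final: q0
Original accept: {q0, q3}
Complement: q0 is in original accept

No, complement rejects (original accepts)


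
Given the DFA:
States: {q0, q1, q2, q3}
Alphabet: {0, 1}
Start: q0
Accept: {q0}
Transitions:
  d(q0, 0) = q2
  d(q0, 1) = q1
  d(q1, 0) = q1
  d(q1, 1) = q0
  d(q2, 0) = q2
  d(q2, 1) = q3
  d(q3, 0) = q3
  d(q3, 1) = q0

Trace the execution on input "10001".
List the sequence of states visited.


Input: 10001
d(q0, 1) = q1
d(q1, 0) = q1
d(q1, 0) = q1
d(q1, 0) = q1
d(q1, 1) = q0


q0 -> q1 -> q1 -> q1 -> q1 -> q0


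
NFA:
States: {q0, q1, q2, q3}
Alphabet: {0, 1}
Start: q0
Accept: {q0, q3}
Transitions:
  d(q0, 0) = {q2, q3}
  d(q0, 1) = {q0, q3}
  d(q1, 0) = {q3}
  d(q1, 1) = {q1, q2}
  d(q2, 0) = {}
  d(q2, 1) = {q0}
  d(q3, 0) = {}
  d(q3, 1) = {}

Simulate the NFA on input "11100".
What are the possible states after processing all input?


Start: {q0}
  --1--> {q0, q3}
  --1--> {q0, q3}
  --1--> {q0, q3}
  --0--> {q2, q3}
  --0--> {}

{} (empty set, no valid transitions)


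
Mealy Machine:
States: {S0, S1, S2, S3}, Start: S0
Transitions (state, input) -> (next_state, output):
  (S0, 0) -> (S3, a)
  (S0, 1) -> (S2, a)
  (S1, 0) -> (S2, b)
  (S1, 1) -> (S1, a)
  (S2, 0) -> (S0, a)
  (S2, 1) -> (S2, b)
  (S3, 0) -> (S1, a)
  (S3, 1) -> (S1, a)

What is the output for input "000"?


Step-by-step:
  (S0, 0) -> (S3, a)
  (S3, 0) -> (S1, a)
  (S1, 0) -> (S2, b)

"aab"


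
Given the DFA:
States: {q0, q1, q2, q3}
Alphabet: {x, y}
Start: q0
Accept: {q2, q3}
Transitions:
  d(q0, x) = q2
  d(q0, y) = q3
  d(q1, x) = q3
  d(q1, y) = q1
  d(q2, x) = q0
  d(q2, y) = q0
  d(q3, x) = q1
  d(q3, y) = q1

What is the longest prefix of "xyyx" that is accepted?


Run the DFA, marking each prefix where the state is accepting:
  "" -> q0 [reject]
  "x" -> q2 [accept]
  "xy" -> q0 [reject]
  "xyy" -> q3 [accept]
  "xyyx" -> q1 [reject]

"xyy"


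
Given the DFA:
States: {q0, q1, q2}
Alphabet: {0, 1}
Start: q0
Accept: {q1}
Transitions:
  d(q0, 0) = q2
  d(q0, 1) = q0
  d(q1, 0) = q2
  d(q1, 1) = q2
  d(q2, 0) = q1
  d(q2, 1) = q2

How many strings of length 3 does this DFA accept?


Enumerating all length-3 strings:
  "000" -> q2 [reject]
  "001" -> q2 [reject]
  "010" -> q1 [accept]
  "011" -> q2 [reject]
  "100" -> q1 [accept]
  "101" -> q2 [reject]
  "110" -> q2 [reject]
  "111" -> q0 [reject]

2 out of 8


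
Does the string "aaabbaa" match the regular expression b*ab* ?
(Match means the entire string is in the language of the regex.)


|string| = 7; first = 'a'; last = 'a'

No, "aaabbaa" does not match b*ab*


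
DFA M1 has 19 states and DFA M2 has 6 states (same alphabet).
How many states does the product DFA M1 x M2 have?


Product construction pairs every M1 state with every M2 state.
19 * 6 = 114

114


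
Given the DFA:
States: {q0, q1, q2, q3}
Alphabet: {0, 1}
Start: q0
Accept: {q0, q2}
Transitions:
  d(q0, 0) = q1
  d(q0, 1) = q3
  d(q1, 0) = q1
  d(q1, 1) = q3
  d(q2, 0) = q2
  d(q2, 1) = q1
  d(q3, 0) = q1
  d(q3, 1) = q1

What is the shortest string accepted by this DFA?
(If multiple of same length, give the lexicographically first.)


BFS by string length (lex-first path to each state shown):
  len 0: q0<-""
Found accept state at length 0.

"" (empty string)


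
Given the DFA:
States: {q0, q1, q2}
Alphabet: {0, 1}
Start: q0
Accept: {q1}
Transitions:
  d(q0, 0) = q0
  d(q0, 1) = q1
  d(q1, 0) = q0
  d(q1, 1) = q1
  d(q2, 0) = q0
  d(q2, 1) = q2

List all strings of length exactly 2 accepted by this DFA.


All strings of length 2: 4 total
Accepted: 2

"01", "11"


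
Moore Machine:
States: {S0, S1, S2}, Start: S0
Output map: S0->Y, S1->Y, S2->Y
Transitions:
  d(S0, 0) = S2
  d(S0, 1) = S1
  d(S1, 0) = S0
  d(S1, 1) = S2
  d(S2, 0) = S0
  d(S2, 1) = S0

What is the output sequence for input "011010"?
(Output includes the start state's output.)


Start: S0 (output Y)
  --0--> S2 (output Y)
  --1--> S0 (output Y)
  --1--> S1 (output Y)
  --0--> S0 (output Y)
  --1--> S1 (output Y)
  --0--> S0 (output Y)

"YYYYYYY"
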